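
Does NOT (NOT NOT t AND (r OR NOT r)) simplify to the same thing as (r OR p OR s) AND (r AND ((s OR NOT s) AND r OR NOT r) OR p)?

E1: NOT (NOT NOT t AND (r OR NOT r))
    = NOT NOT NOT t   [complement / identity]
    = NOT t   [double negation]
E2: (r OR p OR s) AND (r AND ((s OR NOT s) AND r OR NOT r) OR p)
    = (r OR p OR s) AND (r AND (r OR NOT r) OR p)   [complement / identity]
    = (r OR p OR s) AND (r OR p)   [complement / identity]
    = r OR p   [absorption]
These differ: at p=1, r=0, s=0, t=1, E1 = 0 but E2 = 1.

No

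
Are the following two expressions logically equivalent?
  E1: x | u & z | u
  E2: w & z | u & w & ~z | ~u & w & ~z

No

E1: x | u & z | u
    = x | u   (absorption)
E2: w & z | u & w & ~z | ~u & w & ~z
    = w & z | w & ~z   (distribution)
    = w   (distribution)
These differ: at u=1, w=0, x=1, z=1, E1 = 1 but E2 = 0.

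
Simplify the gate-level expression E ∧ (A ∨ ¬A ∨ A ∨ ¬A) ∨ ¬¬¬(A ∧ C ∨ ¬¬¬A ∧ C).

E ∨ ¬C

E ∧ (A ∨ ¬A ∨ A ∨ ¬A) ∨ ¬¬¬(A ∧ C ∨ ¬¬¬A ∧ C)
= E ∧ (A ∨ ¬A ∨ A ∨ ¬A) ∨ ¬(A ∧ C ∨ ¬¬¬A ∧ C)   [double negation]
= E ∧ (A ∨ ¬A) ∨ ¬(A ∧ C ∨ ¬¬¬A ∧ C)   [idempotence]
= E ∨ ¬(A ∧ C ∨ ¬¬¬A ∧ C)   [complement / identity]
= E ∨ ¬(A ∧ C ∨ ¬A ∧ C)   [double negation]
= E ∨ ¬C   [distribution]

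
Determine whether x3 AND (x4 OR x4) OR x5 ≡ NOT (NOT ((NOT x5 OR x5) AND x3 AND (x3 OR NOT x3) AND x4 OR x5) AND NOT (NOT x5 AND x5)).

Yes

E1: x3 AND (x4 OR x4) OR x5
    = x3 AND x4 OR x5   [idempotence]
E2: NOT (NOT ((NOT x5 OR x5) AND x3 AND (x3 OR NOT x3) AND x4 OR x5) AND NOT (NOT x5 AND x5))
    = NOT (NOT (x3 AND (x3 OR NOT x3) AND x4 OR x5) AND NOT (NOT x5 AND x5))   [complement / identity]
    = x3 AND (x3 OR NOT x3) AND x4 OR x5 OR NOT x5 AND x5   [De Morgan]
    = x3 AND x4 OR x5 OR NOT x5 AND x5   [complement / identity]
    = x3 AND x4 OR x5   [complement / identity]
Both reduce to x3 AND x4 OR x5, so they are equivalent.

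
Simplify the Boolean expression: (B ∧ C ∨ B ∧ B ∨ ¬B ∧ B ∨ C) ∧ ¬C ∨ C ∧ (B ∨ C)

(B ∧ C ∨ B ∧ B ∨ ¬B ∧ B ∨ C) ∧ ¬C ∨ C ∧ (B ∨ C)
= (B ∧ C ∨ B ∨ C) ∧ ¬C ∨ C ∧ (B ∨ C)   (distribution)
= (B ∨ C) ∧ ¬C ∨ C ∧ (B ∨ C)   (absorption)
= B ∨ C   (distribution)

B ∨ C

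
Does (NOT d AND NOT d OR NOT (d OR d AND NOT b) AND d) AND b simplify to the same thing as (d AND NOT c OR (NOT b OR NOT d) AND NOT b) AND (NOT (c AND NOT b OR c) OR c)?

No

E1: (NOT d AND NOT d OR NOT (d OR d AND NOT b) AND d) AND b
    = (NOT d AND NOT d OR NOT d AND d) AND b   (absorption)
    = NOT d AND b   (distribution)
E2: (d AND NOT c OR (NOT b OR NOT d) AND NOT b) AND (NOT (c AND NOT b OR c) OR c)
    = (d AND NOT c OR (NOT b OR NOT d) AND NOT b) AND (NOT c OR c)   (absorption)
    = (d AND NOT c OR NOT b) AND (NOT c OR c)   (absorption)
    = d AND NOT c OR NOT b   (complement / identity)
These differ: at b=0, c=0, d=0, E1 = 0 but E2 = 1.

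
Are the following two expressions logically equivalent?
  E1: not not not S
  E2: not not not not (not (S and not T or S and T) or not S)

Yes

E1: not not not S
    = not S   — double negation
E2: not not not not (not (S and not T or S and T) or not S)
    = not not not ((S and not T or S and T) and S)   — De Morgan
    = not not not (S and S)   — distribution
    = not not not S   — idempotence
    = not S   — double negation
Both reduce to not S, so they are equivalent.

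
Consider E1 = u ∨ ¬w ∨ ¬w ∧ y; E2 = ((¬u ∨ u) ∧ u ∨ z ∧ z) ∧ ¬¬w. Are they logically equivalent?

No

E1: u ∨ ¬w ∨ ¬w ∧ y
    = u ∨ ¬w   (absorption)
E2: ((¬u ∨ u) ∧ u ∨ z ∧ z) ∧ ¬¬w
    = (u ∨ z ∧ z) ∧ ¬¬w   (complement / identity)
    = (u ∨ z) ∧ ¬¬w   (idempotence)
    = (u ∨ z) ∧ w   (double negation)
These differ: at u=0, w=0, y=0, z=1, E1 = 1 but E2 = 0.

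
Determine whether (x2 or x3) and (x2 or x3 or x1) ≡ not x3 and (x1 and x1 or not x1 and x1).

E1: (x2 or x3) and (x2 or x3 or x1)
    = x2 or x3   (absorption)
E2: not x3 and (x1 and x1 or not x1 and x1)
    = not x3 and x1   (distribution)
These differ: at x1=0, x2=0, x3=1, E1 = 1 but E2 = 0.

No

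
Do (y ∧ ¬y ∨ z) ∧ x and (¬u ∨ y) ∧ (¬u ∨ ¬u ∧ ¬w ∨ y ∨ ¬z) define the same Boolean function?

No

E1: (y ∧ ¬y ∨ z) ∧ x
    = z ∧ x   [complement / identity]
E2: (¬u ∨ y) ∧ (¬u ∨ ¬u ∧ ¬w ∨ y ∨ ¬z)
    = (¬u ∨ y) ∧ (¬u ∨ y ∨ ¬z)   [absorption]
    = ¬u ∨ y   [absorption]
These differ: at u=0, w=0, x=0, y=1, z=0, E1 = 0 but E2 = 1.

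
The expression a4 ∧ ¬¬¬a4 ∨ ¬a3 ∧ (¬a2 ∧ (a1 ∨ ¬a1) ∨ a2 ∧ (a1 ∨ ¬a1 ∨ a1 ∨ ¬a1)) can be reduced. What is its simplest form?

a4 ∧ ¬¬¬a4 ∨ ¬a3 ∧ (¬a2 ∧ (a1 ∨ ¬a1) ∨ a2 ∧ (a1 ∨ ¬a1 ∨ a1 ∨ ¬a1))
= a4 ∧ ¬a4 ∨ ¬a3 ∧ (¬a2 ∧ (a1 ∨ ¬a1) ∨ a2 ∧ (a1 ∨ ¬a1 ∨ a1 ∨ ¬a1))   [double negation]
= a4 ∧ ¬a4 ∨ ¬a3 ∧ (¬a2 ∧ (a1 ∨ ¬a1) ∨ a2 ∧ (a1 ∨ ¬a1))   [idempotence]
= a4 ∧ ¬a4 ∨ ¬a3 ∧ (a1 ∨ ¬a1)   [distribution]
= a4 ∧ ¬a4 ∨ ¬a3   [complement / identity]
= ¬a3   [complement / identity]

¬a3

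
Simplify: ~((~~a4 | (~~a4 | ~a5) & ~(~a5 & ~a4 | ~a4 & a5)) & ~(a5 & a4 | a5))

~a4 | a5

~((~~a4 | (~~a4 | ~a5) & ~(~a5 & ~a4 | ~a4 & a5)) & ~(a5 & a4 | a5))
= ~((~~a4 | (~~a4 | ~a5) & ~~a4) & ~(a5 & a4 | a5))   — distribution
= ~((~~a4 | ~~a4) & ~(a5 & a4 | a5))   — absorption
= ~(~~a4 & ~(a5 & a4 | a5))   — idempotence
= ~(~~a4 & ~a5)   — absorption
= ~a4 | a5   — De Morgan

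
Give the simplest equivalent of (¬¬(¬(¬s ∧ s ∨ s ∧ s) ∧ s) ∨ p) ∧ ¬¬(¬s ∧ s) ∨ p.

p

(¬¬(¬(¬s ∧ s ∨ s ∧ s) ∧ s) ∨ p) ∧ ¬¬(¬s ∧ s) ∨ p
= (¬¬(¬s ∧ s) ∨ p) ∧ ¬¬(¬s ∧ s) ∨ p   — distribution
= ¬¬(¬s ∧ s) ∨ p   — absorption
= ¬s ∧ s ∨ p   — double negation
= p   — complement / identity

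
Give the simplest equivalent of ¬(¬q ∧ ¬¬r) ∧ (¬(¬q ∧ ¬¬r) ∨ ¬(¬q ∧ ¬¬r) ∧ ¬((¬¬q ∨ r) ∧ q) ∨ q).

q ∨ ¬r

¬(¬q ∧ ¬¬r) ∧ (¬(¬q ∧ ¬¬r) ∨ ¬(¬q ∧ ¬¬r) ∧ ¬((¬¬q ∨ r) ∧ q) ∨ q)
= ¬(¬q ∧ ¬¬r) ∧ (¬(¬q ∧ ¬¬r) ∨ ¬(¬q ∧ ¬¬r) ∧ ¬((q ∨ r) ∧ q) ∨ q)   [double negation]
= ¬(¬q ∧ ¬¬r) ∧ (¬(¬q ∧ ¬¬r) ∨ ¬(¬q ∧ ¬¬r) ∧ ¬q ∨ q)   [absorption]
= ¬(¬q ∧ ¬¬r) ∧ (¬(¬q ∧ ¬¬r) ∨ q)   [absorption]
= ¬(¬q ∧ ¬¬r)   [absorption]
= q ∨ ¬r   [De Morgan]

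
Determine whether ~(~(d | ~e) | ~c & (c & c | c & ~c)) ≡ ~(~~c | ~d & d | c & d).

No

E1: ~(~(d | ~e) | ~c & (c & c | c & ~c))
    = ~(~(d | ~e) | ~c & c)   [distribution]
    = ~~(d | ~e)   [complement / identity]
    = d | ~e   [double negation]
E2: ~(~~c | ~d & d | c & d)
    = ~(~~c | c & d)   [complement / identity]
    = ~(c | c & d)   [double negation]
    = ~c   [absorption]
These differ: at c=1, d=0, e=0, E1 = 1 but E2 = 0.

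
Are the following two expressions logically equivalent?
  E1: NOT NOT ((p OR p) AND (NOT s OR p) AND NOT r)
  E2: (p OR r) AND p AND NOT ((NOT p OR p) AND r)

E1: NOT NOT ((p OR p) AND (NOT s OR p) AND NOT r)
    = NOT NOT ((p AND NOT s OR p) AND NOT r)   [distribution]
    = NOT NOT (p AND NOT r)   [absorption]
    = p AND NOT r   [double negation]
E2: (p OR r) AND p AND NOT ((NOT p OR p) AND r)
    = (p OR r) AND p AND NOT r   [complement / identity]
    = p AND NOT r   [absorption]
Both reduce to p AND NOT r, so they are equivalent.

Yes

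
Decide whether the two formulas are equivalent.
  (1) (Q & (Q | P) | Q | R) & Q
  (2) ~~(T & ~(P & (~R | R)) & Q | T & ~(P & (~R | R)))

No

E1: (Q & (Q | P) | Q | R) & Q
    = (Q | Q | R) & Q
    = (Q | R) & Q
    = Q
E2: ~~(T & ~(P & (~R | R)) & Q | T & ~(P & (~R | R)))
    = ~~(T & ~(P & (~R | R)))
    = ~~(T & ~P)
    = T & ~P
These differ: at P=0, Q=1, R=1, T=0, E1 = 1 but E2 = 0.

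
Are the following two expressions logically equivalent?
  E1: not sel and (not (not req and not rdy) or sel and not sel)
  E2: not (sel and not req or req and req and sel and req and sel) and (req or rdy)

Yes

E1: not sel and (not (not req and not rdy) or sel and not sel)
    = not sel and (req or rdy or sel and not sel)   (De Morgan)
    = not sel and (req or rdy)   (complement / identity)
E2: not (sel and not req or req and req and sel and req and sel) and (req or rdy)
    = not (sel and not req or req and sel and req and sel) and (req or rdy)   (idempotence)
    = not (sel and not req or req and sel) and (req or rdy)   (idempotence)
    = not sel and (req or rdy)   (distribution)
Both reduce to not sel and (req or rdy), so they are equivalent.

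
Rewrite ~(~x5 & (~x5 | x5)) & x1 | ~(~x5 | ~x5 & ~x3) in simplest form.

~(~x5 & (~x5 | x5)) & x1 | ~(~x5 | ~x5 & ~x3)
= ~~x5 & x1 | ~(~x5 | ~x5 & ~x3)   (complement / identity)
= ~~x5 & x1 | ~~x5   (absorption)
= ~~x5   (absorption)
= x5   (double negation)

x5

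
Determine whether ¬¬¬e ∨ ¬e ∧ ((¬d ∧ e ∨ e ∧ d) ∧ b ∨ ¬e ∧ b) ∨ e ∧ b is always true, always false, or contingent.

¬¬¬e ∨ ¬e ∧ ((¬d ∧ e ∨ e ∧ d) ∧ b ∨ ¬e ∧ b) ∨ e ∧ b
= ¬¬¬e ∨ ¬e ∧ (e ∧ b ∨ ¬e ∧ b) ∨ e ∧ b
= ¬¬¬e ∨ ¬e ∧ b ∨ e ∧ b
= ¬¬¬e ∨ b
= ¬e ∨ b
This depends on b, e, so it is not a constant.

contingent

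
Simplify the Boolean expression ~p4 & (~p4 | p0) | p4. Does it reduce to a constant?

1

~p4 & (~p4 | p0) | p4
= ~p4 | p4   (absorption)
= 1   (complement)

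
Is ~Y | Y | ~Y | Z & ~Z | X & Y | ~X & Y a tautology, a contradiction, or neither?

tautology

~Y | Y | ~Y | Z & ~Z | X & Y | ~X & Y
= ~Y | Y | ~Y | Z & ~Z | Y
= ~Y | Y | ~Y | Y
= ~Y | Y
= 1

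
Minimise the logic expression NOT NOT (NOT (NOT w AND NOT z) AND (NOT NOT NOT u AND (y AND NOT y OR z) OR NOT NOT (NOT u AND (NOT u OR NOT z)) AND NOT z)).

(w OR z) AND NOT u

NOT NOT (NOT (NOT w AND NOT z) AND (NOT NOT NOT u AND (y AND NOT y OR z) OR NOT NOT (NOT u AND (NOT u OR NOT z)) AND NOT z))
= NOT NOT (NOT (NOT w AND NOT z) AND (NOT NOT NOT u AND z OR NOT NOT (NOT u AND (NOT u OR NOT z)) AND NOT z))
= NOT NOT (NOT (NOT w AND NOT z) AND (NOT NOT NOT u AND z OR NOT NOT NOT u AND NOT z))
= NOT NOT (NOT (NOT w AND NOT z) AND NOT NOT NOT u)
= NOT NOT (NOT (NOT w AND NOT z) AND NOT u)
= NOT (NOT w AND NOT z) AND NOT u
= (w OR z) AND NOT u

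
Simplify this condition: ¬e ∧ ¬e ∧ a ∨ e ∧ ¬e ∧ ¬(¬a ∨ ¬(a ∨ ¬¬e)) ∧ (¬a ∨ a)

¬e ∧ a

¬e ∧ ¬e ∧ a ∨ e ∧ ¬e ∧ ¬(¬a ∨ ¬(a ∨ ¬¬e)) ∧ (¬a ∨ a)
= ¬e ∧ ¬e ∧ a ∨ e ∧ ¬e ∧ ¬(¬a ∨ ¬(a ∨ ¬¬e))
= ¬e ∧ ¬e ∧ a ∨ e ∧ ¬e ∧ ¬(¬a ∨ ¬(a ∨ e))
= ¬e ∧ ¬e ∧ a ∨ e ∧ ¬e ∧ a ∧ (a ∨ e)
= ¬e ∧ ¬e ∧ a ∨ e ∧ ¬e ∧ a
= ¬e ∧ a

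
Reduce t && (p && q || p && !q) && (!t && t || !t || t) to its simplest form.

t && (p && q || p && !q) && (!t && t || !t || t)
= t && (p && q || p && !q) && (!t || t)   (complement / identity)
= t && p && (!t || t)   (distribution)
= t && p   (complement / identity)

t && p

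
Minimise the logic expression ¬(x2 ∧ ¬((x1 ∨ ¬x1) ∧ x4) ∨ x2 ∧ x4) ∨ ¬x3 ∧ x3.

¬x2

¬(x2 ∧ ¬((x1 ∨ ¬x1) ∧ x4) ∨ x2 ∧ x4) ∨ ¬x3 ∧ x3
= ¬(x2 ∧ ¬((x1 ∨ ¬x1) ∧ x4) ∨ x2 ∧ x4)
= ¬(x2 ∧ ¬x4 ∨ x2 ∧ x4)
= ¬((¬x4 ∨ x4) ∧ x2)
= ¬x2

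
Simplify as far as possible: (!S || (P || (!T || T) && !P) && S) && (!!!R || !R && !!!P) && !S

(!S || (P || (!T || T) && !P) && S) && (!!!R || !R && !!!P) && !S
= (!S || (P || (!T || T) && !P) && S) && (!!!R || !R && !P) && !S   — double negation
= (!S || (P || !P) && S) && (!!!R || !R && !P) && !S   — complement / identity
= (!S || S) && (!!!R || !R && !P) && !S   — complement / identity
= (!S || S) && (!R || !R && !P) && !S   — double negation
= (!S || S) && !R && !S   — absorption
= !R && !S   — complement / identity

!R && !S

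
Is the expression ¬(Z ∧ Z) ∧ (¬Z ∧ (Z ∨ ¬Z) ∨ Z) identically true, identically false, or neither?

neither

¬(Z ∧ Z) ∧ (¬Z ∧ (Z ∨ ¬Z) ∨ Z)
= ¬(Z ∧ Z) ∧ (¬Z ∨ Z)   (complement / identity)
= ¬(Z ∧ Z)   (complement / identity)
= ¬Z   (idempotence)
This depends on Z, so it is not a constant.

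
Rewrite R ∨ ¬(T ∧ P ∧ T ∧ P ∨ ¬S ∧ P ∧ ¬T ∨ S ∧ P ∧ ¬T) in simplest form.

R ∨ ¬(T ∧ P ∧ T ∧ P ∨ ¬S ∧ P ∧ ¬T ∨ S ∧ P ∧ ¬T)
= R ∨ ¬(T ∧ P ∧ T ∧ P ∨ P ∧ ¬T)
= R ∨ ¬(T ∧ P ∨ P ∧ ¬T)
= R ∨ ¬P

R ∨ ¬P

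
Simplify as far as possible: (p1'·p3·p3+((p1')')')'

(p1'·p3·p3+((p1')')')'
= (p1'·p3+((p1')')')'   [idempotence]
= (p1'·p3+p1')'   [double negation]
= (p1')'   [absorption]
= p1   [double negation]

p1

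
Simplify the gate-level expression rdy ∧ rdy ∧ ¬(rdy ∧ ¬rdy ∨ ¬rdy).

rdy ∧ rdy ∧ ¬(rdy ∧ ¬rdy ∨ ¬rdy)
= rdy ∧ rdy ∧ ¬¬rdy   — complement / identity
= rdy ∧ rdy ∧ rdy   — double negation
= rdy ∧ rdy   — idempotence
= rdy   — idempotence

rdy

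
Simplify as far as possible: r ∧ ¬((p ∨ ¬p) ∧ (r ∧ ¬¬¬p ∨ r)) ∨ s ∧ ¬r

s ∧ ¬r

r ∧ ¬((p ∨ ¬p) ∧ (r ∧ ¬¬¬p ∨ r)) ∨ s ∧ ¬r
= r ∧ ¬((p ∨ ¬p) ∧ (r ∧ ¬p ∨ r)) ∨ s ∧ ¬r   (double negation)
= r ∧ ¬(r ∧ ¬p ∨ r) ∨ s ∧ ¬r   (complement / identity)
= r ∧ ¬r ∨ s ∧ ¬r   (absorption)
= s ∧ ¬r   (complement / identity)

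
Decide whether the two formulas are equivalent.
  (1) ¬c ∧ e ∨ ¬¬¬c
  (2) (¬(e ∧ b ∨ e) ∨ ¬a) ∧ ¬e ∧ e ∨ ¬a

No

E1: ¬c ∧ e ∨ ¬¬¬c
    = ¬c ∧ e ∨ ¬c   [double negation]
    = ¬c   [absorption]
E2: (¬(e ∧ b ∨ e) ∨ ¬a) ∧ ¬e ∧ e ∨ ¬a
    = (¬e ∨ ¬a) ∧ ¬e ∧ e ∨ ¬a   [absorption]
    = ¬e ∧ e ∨ ¬a   [absorption]
    = ¬a   [complement / identity]
These differ: at a=0, b=0, c=1, e=0, E1 = 0 but E2 = 1.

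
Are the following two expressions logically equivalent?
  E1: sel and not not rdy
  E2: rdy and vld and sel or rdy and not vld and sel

Yes

E1: sel and not not rdy
    = sel and rdy
E2: rdy and vld and sel or rdy and not vld and sel
    = sel and (rdy and vld or rdy and not vld)
    = sel and rdy
Both reduce to sel and rdy, so they are equivalent.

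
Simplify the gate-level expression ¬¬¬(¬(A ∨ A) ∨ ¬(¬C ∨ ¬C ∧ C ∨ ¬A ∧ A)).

A ∧ ¬C

¬¬¬(¬(A ∨ A) ∨ ¬(¬C ∨ ¬C ∧ C ∨ ¬A ∧ A))
= ¬¬¬(¬A ∨ ¬(¬C ∨ ¬C ∧ C ∨ ¬A ∧ A))   (idempotence)
= ¬¬¬(¬A ∨ ¬(¬C ∨ ¬C ∧ C))   (complement / identity)
= ¬¬¬(¬A ∨ ¬¬C)   (complement / identity)
= ¬¬(A ∧ ¬C)   (De Morgan)
= A ∧ ¬C   (double negation)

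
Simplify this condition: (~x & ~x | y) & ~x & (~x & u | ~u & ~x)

~x

(~x & ~x | y) & ~x & (~x & u | ~u & ~x)
= (~x & ~x | y) & ~x & ~x   — distribution
= ~x & ~x   — absorption
= ~x   — idempotence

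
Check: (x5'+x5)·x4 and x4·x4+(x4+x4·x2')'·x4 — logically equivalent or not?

Yes

E1: (x5'+x5)·x4
    = x4
E2: x4·x4+(x4+x4·x2')'·x4
    = x4·x4+x4'·x4
    = x4
Both reduce to x4, so they are equivalent.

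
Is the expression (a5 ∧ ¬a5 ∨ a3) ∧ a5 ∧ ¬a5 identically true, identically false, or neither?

(a5 ∧ ¬a5 ∨ a3) ∧ a5 ∧ ¬a5
= a5 ∧ ¬a5   — absorption
= False   — complement

identically false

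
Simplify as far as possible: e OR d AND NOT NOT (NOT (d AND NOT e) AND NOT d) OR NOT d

e OR d AND NOT NOT (NOT (d AND NOT e) AND NOT d) OR NOT d
= e OR d AND NOT (d AND NOT e OR d) OR NOT d   — De Morgan
= e OR d AND NOT d OR NOT d   — absorption
= e OR NOT d   — complement / identity

e OR NOT d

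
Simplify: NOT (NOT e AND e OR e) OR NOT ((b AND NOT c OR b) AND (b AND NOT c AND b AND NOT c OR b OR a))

NOT e OR NOT b

NOT (NOT e AND e OR e) OR NOT ((b AND NOT c OR b) AND (b AND NOT c AND b AND NOT c OR b OR a))
= NOT (NOT e AND e OR e) OR NOT ((b AND NOT c OR b) AND (b AND NOT c OR b OR a))   — idempotence
= NOT (NOT e AND e OR e) OR NOT (b AND NOT c OR b)   — absorption
= NOT e OR NOT (b AND NOT c OR b)   — complement / identity
= NOT e OR NOT b   — absorption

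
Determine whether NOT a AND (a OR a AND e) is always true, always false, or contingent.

NOT a AND (a OR a AND e)
= NOT a AND a
= FALSE

always false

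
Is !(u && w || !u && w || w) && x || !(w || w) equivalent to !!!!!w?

E1: !(u && w || !u && w || w) && x || !(w || w)
    = !(w || w) && x || !(w || w)   [distribution]
    = !(w || w)   [absorption]
    = !w   [idempotence]
E2: !!!!!w
    = !!!w   [double negation]
    = !w   [double negation]
Both reduce to !w, so they are equivalent.

Yes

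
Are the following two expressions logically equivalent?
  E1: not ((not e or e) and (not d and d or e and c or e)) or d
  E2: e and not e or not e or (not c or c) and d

E1: not ((not e or e) and (not d and d or e and c or e)) or d
    = not (not d and d or e and c or e) or d   [complement / identity]
    = not (e and c or e) or d   [complement / identity]
    = not e or d   [absorption]
E2: e and not e or not e or (not c or c) and d
    = e and not e or not e or d   [complement / identity]
    = not e or d   [complement / identity]
Both reduce to not e or d, so they are equivalent.

Yes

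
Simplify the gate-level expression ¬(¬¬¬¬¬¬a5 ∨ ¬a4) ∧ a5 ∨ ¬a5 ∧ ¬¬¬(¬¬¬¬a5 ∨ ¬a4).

¬a5 ∧ a4

¬(¬¬¬¬¬¬a5 ∨ ¬a4) ∧ a5 ∨ ¬a5 ∧ ¬¬¬(¬¬¬¬a5 ∨ ¬a4)
= ¬(¬¬¬¬¬¬a5 ∨ ¬a4) ∧ a5 ∨ ¬a5 ∧ ¬(¬¬¬¬a5 ∨ ¬a4)
= ¬(¬¬¬¬a5 ∨ ¬a4) ∧ a5 ∨ ¬a5 ∧ ¬(¬¬¬¬a5 ∨ ¬a4)
= ¬(¬¬¬¬a5 ∨ ¬a4)
= ¬(¬¬a5 ∨ ¬a4)
= ¬a5 ∧ a4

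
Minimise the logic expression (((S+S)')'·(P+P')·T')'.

(((S+S)')'·(P+P')·T')'
= ((S')'·(P+P')·T')'
= ((S')'·T')'
= S'+T

S'+T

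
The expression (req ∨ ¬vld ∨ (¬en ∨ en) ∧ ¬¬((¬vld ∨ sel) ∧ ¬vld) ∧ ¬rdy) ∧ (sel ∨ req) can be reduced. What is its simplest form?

(req ∨ ¬vld ∨ (¬en ∨ en) ∧ ¬¬((¬vld ∨ sel) ∧ ¬vld) ∧ ¬rdy) ∧ (sel ∨ req)
= (req ∨ ¬vld ∨ ¬¬((¬vld ∨ sel) ∧ ¬vld) ∧ ¬rdy) ∧ (sel ∨ req)   — complement / identity
= (req ∨ ¬vld ∨ ¬¬¬vld ∧ ¬rdy) ∧ (sel ∨ req)   — absorption
= (req ∨ ¬vld ∨ ¬vld ∧ ¬rdy) ∧ (sel ∨ req)   — double negation
= (req ∨ ¬vld) ∧ (sel ∨ req)   — absorption
= ¬vld ∧ sel ∨ req   — distribution

¬vld ∧ sel ∨ req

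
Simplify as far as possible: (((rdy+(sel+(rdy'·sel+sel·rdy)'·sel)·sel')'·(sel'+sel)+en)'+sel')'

(rdy'+en)·sel

(((rdy+(sel+(rdy'·sel+sel·rdy)'·sel)·sel')'·(sel'+sel)+en)'+sel')'
= (((rdy+(sel+(rdy'·sel+sel·rdy)'·sel)·sel')'+en)'+sel')'   [complement / identity]
= (((rdy+(sel+sel'·sel)·sel')'+en)'+sel')'   [distribution]
= (((rdy+sel·sel')'+en)'+sel')'   [complement / identity]
= ((rdy'+en)'+sel')'   [complement / identity]
= (rdy'+en)·sel   [De Morgan]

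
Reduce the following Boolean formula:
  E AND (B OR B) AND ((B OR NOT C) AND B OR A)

E AND B

E AND (B OR B) AND ((B OR NOT C) AND B OR A)
= E AND (B OR B) AND (B OR A)   (absorption)
= E AND (B OR B AND A)   (distribution)
= E AND B   (absorption)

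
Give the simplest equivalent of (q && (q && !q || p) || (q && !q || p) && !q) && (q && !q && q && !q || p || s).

(q && (q && !q || p) || (q && !q || p) && !q) && (q && !q && q && !q || p || s)
= (q && (q && !q || p) || (q && !q || p) && !q) && (q && !q || p || s)   (idempotence)
= (q && !q || p) && (q && !q || p || s)   (distribution)
= q && !q || p   (absorption)
= p   (complement / identity)

p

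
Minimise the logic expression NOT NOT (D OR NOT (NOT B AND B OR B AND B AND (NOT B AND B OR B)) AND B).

D

NOT NOT (D OR NOT (NOT B AND B OR B AND B AND (NOT B AND B OR B)) AND B)
= NOT NOT (D OR NOT (NOT B AND B OR B AND B AND B) AND B)   — complement / identity
= NOT NOT (D OR NOT (NOT B AND B OR B AND B) AND B)   — idempotence
= NOT NOT (D OR NOT B AND B)   — distribution
= NOT NOT D   — complement / identity
= D   — double negation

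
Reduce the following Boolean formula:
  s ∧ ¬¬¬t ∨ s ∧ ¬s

s ∧ ¬¬¬t ∨ s ∧ ¬s
= s ∧ ¬¬¬t   (complement / identity)
= s ∧ ¬t   (double negation)

s ∧ ¬t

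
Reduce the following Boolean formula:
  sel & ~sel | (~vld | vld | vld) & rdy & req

rdy & req

sel & ~sel | (~vld | vld | vld) & rdy & req
= sel & ~sel | (~vld | vld) & rdy & req   — idempotence
= (~vld | vld) & rdy & req   — complement / identity
= rdy & req   — complement / identity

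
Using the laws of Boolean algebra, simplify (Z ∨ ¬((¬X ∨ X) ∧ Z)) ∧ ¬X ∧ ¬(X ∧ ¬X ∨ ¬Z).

(Z ∨ ¬((¬X ∨ X) ∧ Z)) ∧ ¬X ∧ ¬(X ∧ ¬X ∨ ¬Z)
= (Z ∨ ¬((¬X ∨ X) ∧ Z)) ∧ ¬X ∧ ¬¬Z   (complement / identity)
= (Z ∨ ¬((¬X ∨ X) ∧ Z)) ∧ ¬X ∧ Z   (double negation)
= (Z ∨ ¬Z) ∧ ¬X ∧ Z   (complement / identity)
= ¬X ∧ Z   (complement / identity)

¬X ∧ Z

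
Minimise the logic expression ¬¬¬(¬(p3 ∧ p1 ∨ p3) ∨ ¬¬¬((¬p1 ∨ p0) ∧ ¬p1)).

p3 ∧ ¬p1

¬¬¬(¬(p3 ∧ p1 ∨ p3) ∨ ¬¬¬((¬p1 ∨ p0) ∧ ¬p1))
= ¬¬¬(¬(p3 ∧ p1 ∨ p3) ∨ ¬¬¬¬p1)   [absorption]
= ¬¬¬(¬p3 ∨ ¬¬¬¬p1)   [absorption]
= ¬¬¬(¬p3 ∨ ¬¬p1)   [double negation]
= ¬¬(p3 ∧ ¬p1)   [De Morgan]
= p3 ∧ ¬p1   [double negation]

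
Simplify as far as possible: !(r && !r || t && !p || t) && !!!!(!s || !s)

!(r && !r || t && !p || t) && !!!!(!s || !s)
= !(r && !r || t) && !!!!(!s || !s)
= !(r && !r || t) && !!!!!s
= !(r && !r || t) && !!!s
= !(r && !r || t) && !s
= !t && !s

!t && !s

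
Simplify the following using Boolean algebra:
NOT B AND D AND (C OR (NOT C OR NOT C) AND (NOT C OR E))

NOT B AND D AND (C OR (NOT C OR NOT C) AND (NOT C OR E))
= NOT B AND D AND (C OR NOT C OR NOT C AND E)
= NOT B AND D AND (C OR NOT C)
= NOT B AND D

NOT B AND D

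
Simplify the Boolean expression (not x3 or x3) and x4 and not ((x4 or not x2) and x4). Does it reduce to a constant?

False

(not x3 or x3) and x4 and not ((x4 or not x2) and x4)
= (not x3 or x3) and x4 and not x4   [absorption]
= x4 and not x4   [complement / identity]
= False   [complement]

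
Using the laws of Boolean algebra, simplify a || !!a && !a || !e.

a || !e

a || !!a && !a || !e
= a || a && !a || !e
= a || !e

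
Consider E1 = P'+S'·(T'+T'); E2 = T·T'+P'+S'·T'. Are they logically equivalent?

Yes

E1: P'+S'·(T'+T')
    = P'+S'·T'
E2: T·T'+P'+S'·T'
    = P'+S'·T'
Both reduce to P'+S'·T', so they are equivalent.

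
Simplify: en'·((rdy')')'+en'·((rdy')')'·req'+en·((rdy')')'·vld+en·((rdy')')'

en'·((rdy')')'+en'·((rdy')')'·req'+en·((rdy')')'·vld+en·((rdy')')'
= en'·((rdy')')'+en'·((rdy')')'·req'+en·((rdy')')'   — absorption
= en'·((rdy')')'+en·((rdy')')'   — absorption
= ((rdy')')'   — distribution
= rdy'   — double negation

rdy'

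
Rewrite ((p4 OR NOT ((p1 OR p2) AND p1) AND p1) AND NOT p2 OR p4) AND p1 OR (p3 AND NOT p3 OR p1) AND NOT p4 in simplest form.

p1

((p4 OR NOT ((p1 OR p2) AND p1) AND p1) AND NOT p2 OR p4) AND p1 OR (p3 AND NOT p3 OR p1) AND NOT p4
= ((p4 OR NOT ((p1 OR p2) AND p1) AND p1) AND NOT p2 OR p4) AND p1 OR p1 AND NOT p4   [complement / identity]
= ((p4 OR NOT p1 AND p1) AND NOT p2 OR p4) AND p1 OR p1 AND NOT p4   [absorption]
= (p4 AND NOT p2 OR p4) AND p1 OR p1 AND NOT p4   [complement / identity]
= p1 AND (p4 AND NOT p2 OR p4 OR NOT p4)   [distribution]
= p1 AND (p4 OR NOT p4)   [absorption]
= p1   [complement / identity]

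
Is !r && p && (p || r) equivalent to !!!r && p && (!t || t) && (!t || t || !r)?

Yes

E1: !r && p && (p || r)
    = !r && p   (absorption)
E2: !!!r && p && (!t || t) && (!t || t || !r)
    = !r && p && (!t || t) && (!t || t || !r)   (double negation)
    = !r && p && (!t || t)   (absorption)
    = !r && p   (complement / identity)
Both reduce to !r && p, so they are equivalent.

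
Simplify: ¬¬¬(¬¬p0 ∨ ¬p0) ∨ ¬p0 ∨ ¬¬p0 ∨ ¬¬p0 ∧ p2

¬¬¬(¬¬p0 ∨ ¬p0) ∨ ¬p0 ∨ ¬¬p0 ∨ ¬¬p0 ∧ p2
= ¬(¬¬p0 ∨ ¬p0) ∨ ¬p0 ∨ ¬¬p0 ∨ ¬¬p0 ∧ p2   (double negation)
= ¬p0 ∧ p0 ∨ ¬p0 ∨ ¬¬p0 ∨ ¬¬p0 ∧ p2   (De Morgan)
= ¬p0 ∧ p0 ∨ ¬p0 ∨ ¬¬p0   (absorption)
= ¬p0 ∧ p0 ∨ ¬p0 ∨ p0   (double negation)
= ¬p0 ∨ p0   (complement / identity)
= True   (complement)

True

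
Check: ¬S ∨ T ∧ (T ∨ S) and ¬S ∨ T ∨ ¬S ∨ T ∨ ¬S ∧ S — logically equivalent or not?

Yes

E1: ¬S ∨ T ∧ (T ∨ S)
    = ¬S ∨ T
E2: ¬S ∨ T ∨ ¬S ∨ T ∨ ¬S ∧ S
    = ¬S ∨ T ∨ ¬S ∨ T
    = ¬S ∨ T
Both reduce to ¬S ∨ T, so they are equivalent.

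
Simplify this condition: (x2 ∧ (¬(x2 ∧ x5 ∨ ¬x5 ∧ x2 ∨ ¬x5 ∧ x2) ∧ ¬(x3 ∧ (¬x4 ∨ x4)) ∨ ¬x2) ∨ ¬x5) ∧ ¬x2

¬x5 ∧ ¬x2

(x2 ∧ (¬(x2 ∧ x5 ∨ ¬x5 ∧ x2 ∨ ¬x5 ∧ x2) ∧ ¬(x3 ∧ (¬x4 ∨ x4)) ∨ ¬x2) ∨ ¬x5) ∧ ¬x2
= (x2 ∧ (¬(x2 ∧ x5 ∨ ¬x5 ∧ x2) ∧ ¬(x3 ∧ (¬x4 ∨ x4)) ∨ ¬x2) ∨ ¬x5) ∧ ¬x2   [idempotence]
= (x2 ∧ (¬(x2 ∧ x5 ∨ ¬x5 ∧ x2) ∧ ¬x3 ∨ ¬x2) ∨ ¬x5) ∧ ¬x2   [complement / identity]
= (x2 ∧ (¬x2 ∧ ¬x3 ∨ ¬x2) ∨ ¬x5) ∧ ¬x2   [distribution]
= (x2 ∧ ¬x2 ∨ ¬x5) ∧ ¬x2   [absorption]
= ¬x5 ∧ ¬x2   [complement / identity]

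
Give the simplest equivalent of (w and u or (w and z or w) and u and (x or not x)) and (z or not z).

w and u

(w and u or (w and z or w) and u and (x or not x)) and (z or not z)
= (w and u or w and u and (x or not x)) and (z or not z)   — absorption
= w and u or w and u and (x or not x)   — complement / identity
= w and u or w and u   — complement / identity
= w and u   — idempotence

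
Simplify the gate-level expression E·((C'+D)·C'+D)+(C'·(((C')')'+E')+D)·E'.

E·((C'+D)·C'+D)+(C'·(((C')')'+E')+D)·E'
= E·(C'+D)+(C'·(((C')')'+E')+D)·E'   — absorption
= E·(C'+D)+(C'·(C'+E')+D)·E'   — double negation
= E·(C'+D)+(C'+D)·E'   — absorption
= C'+D   — distribution

C'+D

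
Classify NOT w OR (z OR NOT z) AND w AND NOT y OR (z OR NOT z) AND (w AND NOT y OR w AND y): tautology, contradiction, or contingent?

tautology

NOT w OR (z OR NOT z) AND w AND NOT y OR (z OR NOT z) AND (w AND NOT y OR w AND y)
= NOT w OR (z OR NOT z) AND w AND NOT y OR (z OR NOT z) AND w   (distribution)
= NOT w OR (z OR NOT z) AND w   (absorption)
= NOT w OR w   (complement / identity)
= TRUE   (complement)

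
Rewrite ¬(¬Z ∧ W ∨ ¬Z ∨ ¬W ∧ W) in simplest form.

¬(¬Z ∧ W ∨ ¬Z ∨ ¬W ∧ W)
= ¬(¬Z ∨ ¬W ∧ W)   — absorption
= ¬¬Z   — complement / identity
= Z   — double negation

Z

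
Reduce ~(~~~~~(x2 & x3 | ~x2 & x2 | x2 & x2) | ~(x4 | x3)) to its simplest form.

~(~~~~~(x2 & x3 | ~x2 & x2 | x2 & x2) | ~(x4 | x3))
= ~(~~~~~(x2 & x3 | x2) | ~(x4 | x3))   (distribution)
= ~(~~~(x2 & x3 | x2) | ~(x4 | x3))   (double negation)
= ~(~~~x2 | ~(x4 | x3))   (absorption)
= ~(~x2 | ~(x4 | x3))   (double negation)
= x2 & (x4 | x3)   (De Morgan)

x2 & (x4 | x3)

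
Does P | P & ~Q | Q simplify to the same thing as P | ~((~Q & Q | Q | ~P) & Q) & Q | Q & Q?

E1: P | P & ~Q | Q
    = P | Q
E2: P | ~((~Q & Q | Q | ~P) & Q) & Q | Q & Q
    = P | ~((Q | ~P) & Q) & Q | Q & Q
    = P | ~Q & Q | Q & Q
    = P | Q
Both reduce to P | Q, so they are equivalent.

Yes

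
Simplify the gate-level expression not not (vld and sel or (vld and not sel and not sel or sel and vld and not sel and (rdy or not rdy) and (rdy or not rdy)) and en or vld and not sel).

vld

not not (vld and sel or (vld and not sel and not sel or sel and vld and not sel and (rdy or not rdy) and (rdy or not rdy)) and en or vld and not sel)
= not not (vld and sel or (vld and not sel and not sel or sel and vld and not sel and (rdy or not rdy)) and en or vld and not sel)   [complement / identity]
= not not (vld and sel or (vld and not sel and not sel or sel and vld and not sel) and en or vld and not sel)   [complement / identity]
= not not (vld and sel or vld and not sel and en or vld and not sel)   [distribution]
= not not (vld and sel or vld and not sel)   [absorption]
= vld and sel or vld and not sel   [double negation]
= vld   [distribution]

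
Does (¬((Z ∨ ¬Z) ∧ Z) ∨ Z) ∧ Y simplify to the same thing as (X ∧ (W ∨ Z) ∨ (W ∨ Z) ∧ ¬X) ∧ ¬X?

E1: (¬((Z ∨ ¬Z) ∧ Z) ∨ Z) ∧ Y
    = (¬Z ∨ Z) ∧ Y   (complement / identity)
    = Y   (complement / identity)
E2: (X ∧ (W ∨ Z) ∨ (W ∨ Z) ∧ ¬X) ∧ ¬X
    = (W ∨ Z) ∧ ¬X   (distribution)
These differ: at W=0, X=1, Y=1, Z=1, E1 = 1 but E2 = 0.

No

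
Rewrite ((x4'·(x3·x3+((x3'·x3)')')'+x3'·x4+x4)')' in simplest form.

((x4'·(x3·x3+((x3'·x3)')')'+x3'·x4+x4)')'
= ((x4'·(x3·x3+x3'·x3)'+x3'·x4+x4)')'   (double negation)
= ((x4'·x3'+x3'·x4+x4)')'   (distribution)
= ((x3'+x4)')'   (distribution)
= x3'+x4   (double negation)

x3'+x4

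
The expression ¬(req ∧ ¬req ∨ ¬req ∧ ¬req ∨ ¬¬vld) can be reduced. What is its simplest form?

¬(req ∧ ¬req ∨ ¬req ∧ ¬req ∨ ¬¬vld)
= ¬(¬req ∨ ¬¬vld)   — distribution
= req ∧ ¬vld   — De Morgan

req ∧ ¬vld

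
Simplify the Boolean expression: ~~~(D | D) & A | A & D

A

~~~(D | D) & A | A & D
= ~(D | D) & A | A & D
= ~D & A | A & D
= A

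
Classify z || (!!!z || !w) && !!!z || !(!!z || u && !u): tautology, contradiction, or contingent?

tautology

z || (!!!z || !w) && !!!z || !(!!z || u && !u)
= z || (!!!z || !w) && !!!z || !!!z   [complement / identity]
= z || !!!z || !!!z   [absorption]
= z || !!!z   [idempotence]
= z || !z   [double negation]
= true   [complement]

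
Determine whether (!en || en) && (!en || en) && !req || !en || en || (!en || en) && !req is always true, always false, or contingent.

(!en || en) && (!en || en) && !req || !en || en || (!en || en) && !req
= (!en || en) && !req || !en || en || (!en || en) && !req
= (!en || en) && !req || !en || en
= !en || en
= true

always true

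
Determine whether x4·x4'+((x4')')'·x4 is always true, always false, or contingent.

always false

x4·x4'+((x4')')'·x4
= ((x4')')'·x4   [complement / identity]
= x4'·x4   [double negation]
= 0   [complement]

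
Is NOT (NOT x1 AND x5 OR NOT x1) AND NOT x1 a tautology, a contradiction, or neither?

contradiction

NOT (NOT x1 AND x5 OR NOT x1) AND NOT x1
= NOT NOT x1 AND NOT x1   (absorption)
= x1 AND NOT x1   (double negation)
= FALSE   (complement)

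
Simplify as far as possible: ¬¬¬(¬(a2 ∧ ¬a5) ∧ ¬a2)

¬¬¬(¬(a2 ∧ ¬a5) ∧ ¬a2)
= ¬¬(a2 ∧ ¬a5 ∨ a2)   [De Morgan]
= ¬¬a2   [absorption]
= a2   [double negation]

a2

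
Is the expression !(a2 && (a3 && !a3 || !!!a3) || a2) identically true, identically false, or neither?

!(a2 && (a3 && !a3 || !!!a3) || a2)
= !(a2 && !!!a3 || a2)   (complement / identity)
= !(a2 && !a3 || a2)   (double negation)
= !a2   (absorption)
This depends on a2, so it is not a constant.

neither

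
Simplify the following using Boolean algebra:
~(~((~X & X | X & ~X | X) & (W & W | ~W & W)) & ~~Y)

X & W | ~Y

~(~((~X & X | X & ~X | X) & (W & W | ~W & W)) & ~~Y)
= ~(~((~X & X | X) & (W & W | ~W & W)) & ~~Y)   — complement / identity
= ~(~((~X & X | X) & W) & ~~Y)   — distribution
= ~(~(X & W) & ~~Y)   — complement / identity
= X & W | ~Y   — De Morgan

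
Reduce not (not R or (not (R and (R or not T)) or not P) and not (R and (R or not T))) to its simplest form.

R

not (not R or (not (R and (R or not T)) or not P) and not (R and (R or not T)))
= not (not R or not (R and (R or not T)))   — absorption
= not (not R or not R)   — absorption
= not not R   — idempotence
= R   — double negation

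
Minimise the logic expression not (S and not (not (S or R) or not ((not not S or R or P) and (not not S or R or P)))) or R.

not S or R

not (S and not (not (S or R) or not ((not not S or R or P) and (not not S or R or P)))) or R
= not (S and not (not (S or R) or not (not not S or R or P))) or R   (idempotence)
= not (S and (S or R) and (not not S or R or P)) or R   (De Morgan)
= not (S and (S or R) and (S or R or P)) or R   (double negation)
= not (S and (S or R)) or R   (absorption)
= not S or R   (absorption)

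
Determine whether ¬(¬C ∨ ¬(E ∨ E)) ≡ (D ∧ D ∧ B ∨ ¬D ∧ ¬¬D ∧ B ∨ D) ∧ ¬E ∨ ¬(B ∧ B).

E1: ¬(¬C ∨ ¬(E ∨ E))
    = ¬(¬C ∨ ¬E)   (idempotence)
    = C ∧ E   (De Morgan)
E2: (D ∧ D ∧ B ∨ ¬D ∧ ¬¬D ∧ B ∨ D) ∧ ¬E ∨ ¬(B ∧ B)
    = (D ∧ D ∧ B ∨ ¬D ∧ D ∧ B ∨ D) ∧ ¬E ∨ ¬(B ∧ B)   (double negation)
    = (D ∧ B ∨ D) ∧ ¬E ∨ ¬(B ∧ B)   (distribution)
    = (D ∧ B ∨ D) ∧ ¬E ∨ ¬B   (idempotence)
    = D ∧ ¬E ∨ ¬B   (absorption)
These differ: at B=0, C=0, D=1, E=1, E1 = 0 but E2 = 1.

No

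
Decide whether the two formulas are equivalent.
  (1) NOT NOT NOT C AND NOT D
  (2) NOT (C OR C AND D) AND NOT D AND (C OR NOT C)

Yes

E1: NOT NOT NOT C AND NOT D
    = NOT C AND NOT D   [double negation]
E2: NOT (C OR C AND D) AND NOT D AND (C OR NOT C)
    = NOT (C OR C AND D) AND NOT D   [complement / identity]
    = NOT C AND NOT D   [absorption]
Both reduce to NOT C AND NOT D, so they are equivalent.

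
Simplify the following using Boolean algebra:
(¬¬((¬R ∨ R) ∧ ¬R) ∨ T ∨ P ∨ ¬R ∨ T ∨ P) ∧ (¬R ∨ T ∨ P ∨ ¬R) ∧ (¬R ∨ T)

(¬¬((¬R ∨ R) ∧ ¬R) ∨ T ∨ P ∨ ¬R ∨ T ∨ P) ∧ (¬R ∨ T ∨ P ∨ ¬R) ∧ (¬R ∨ T)
= ((¬R ∨ R) ∧ ¬R ∨ T ∨ P ∨ ¬R ∨ T ∨ P) ∧ (¬R ∨ T ∨ P ∨ ¬R) ∧ (¬R ∨ T)   — double negation
= (¬R ∨ T ∨ P ∨ ¬R ∨ T ∨ P) ∧ (¬R ∨ T ∨ P ∨ ¬R) ∧ (¬R ∨ T)   — complement / identity
= ((¬R ∨ T ∨ P) ∧ ¬R ∨ ¬R ∨ T ∨ P) ∧ (¬R ∨ T)   — distribution
= (¬R ∨ T ∨ P) ∧ (¬R ∨ T)   — absorption
= ¬R ∨ T   — absorption

¬R ∨ T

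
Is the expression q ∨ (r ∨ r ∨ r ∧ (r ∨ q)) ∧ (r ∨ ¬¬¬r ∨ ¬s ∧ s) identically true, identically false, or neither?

q ∨ (r ∨ r ∨ r ∧ (r ∨ q)) ∧ (r ∨ ¬¬¬r ∨ ¬s ∧ s)
= q ∨ (r ∨ r ∨ r ∧ (r ∨ q)) ∧ (r ∨ ¬¬¬r)
= q ∨ (r ∨ r ∨ r) ∧ (r ∨ ¬¬¬r)
= q ∨ (r ∨ r) ∧ (r ∨ ¬¬¬r)
= q ∨ r ∧ ¬¬¬r ∨ r
= q ∨ r ∧ ¬r ∨ r
= q ∨ r
This depends on q, r, so it is not a constant.

neither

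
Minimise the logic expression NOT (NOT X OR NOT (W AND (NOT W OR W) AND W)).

X AND W

NOT (NOT X OR NOT (W AND (NOT W OR W) AND W))
= NOT (NOT X OR NOT (W AND W))   (complement / identity)
= NOT (NOT X OR NOT W)   (idempotence)
= X AND W   (De Morgan)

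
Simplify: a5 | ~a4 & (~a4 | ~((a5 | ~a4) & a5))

a5 | ~a4 & (~a4 | ~((a5 | ~a4) & a5))
= a5 | ~a4 & (~a4 | ~a5)   — absorption
= a5 | ~a4   — absorption

a5 | ~a4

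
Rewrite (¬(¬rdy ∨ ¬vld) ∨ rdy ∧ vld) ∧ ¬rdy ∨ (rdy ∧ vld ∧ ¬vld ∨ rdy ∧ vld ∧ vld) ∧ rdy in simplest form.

(¬(¬rdy ∨ ¬vld) ∨ rdy ∧ vld) ∧ ¬rdy ∨ (rdy ∧ vld ∧ ¬vld ∨ rdy ∧ vld ∧ vld) ∧ rdy
= (rdy ∧ vld ∨ rdy ∧ vld) ∧ ¬rdy ∨ (rdy ∧ vld ∧ ¬vld ∨ rdy ∧ vld ∧ vld) ∧ rdy   (De Morgan)
= (rdy ∧ vld ∨ rdy ∧ vld) ∧ ¬rdy ∨ rdy ∧ vld ∧ rdy   (distribution)
= rdy ∧ vld ∧ ¬rdy ∨ rdy ∧ vld ∧ rdy   (idempotence)
= rdy ∧ vld   (distribution)

rdy ∧ vld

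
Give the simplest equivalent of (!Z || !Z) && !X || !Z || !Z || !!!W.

(!Z || !Z) && !X || !Z || !Z || !!!W
= !Z || !Z || !!!W   (absorption)
= !Z || !!!W   (idempotence)
= !Z || !W   (double negation)

!Z || !W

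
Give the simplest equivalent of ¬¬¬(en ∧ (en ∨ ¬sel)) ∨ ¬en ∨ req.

¬en ∨ req

¬¬¬(en ∧ (en ∨ ¬sel)) ∨ ¬en ∨ req
= ¬¬¬en ∨ ¬en ∨ req   [absorption]
= ¬en ∨ ¬en ∨ req   [double negation]
= ¬en ∨ req   [idempotence]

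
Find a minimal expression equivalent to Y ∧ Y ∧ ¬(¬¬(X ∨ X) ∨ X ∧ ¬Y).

Y ∧ ¬X

Y ∧ Y ∧ ¬(¬¬(X ∨ X) ∨ X ∧ ¬Y)
= Y ∧ Y ∧ ¬(¬¬X ∨ X ∧ ¬Y)
= Y ∧ Y ∧ ¬(X ∨ X ∧ ¬Y)
= Y ∧ Y ∧ ¬X
= Y ∧ ¬X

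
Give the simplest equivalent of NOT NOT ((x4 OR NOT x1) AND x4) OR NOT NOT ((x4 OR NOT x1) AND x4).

x4

NOT NOT ((x4 OR NOT x1) AND x4) OR NOT NOT ((x4 OR NOT x1) AND x4)
= NOT NOT ((x4 OR NOT x1) AND x4)   — idempotence
= (x4 OR NOT x1) AND x4   — double negation
= x4   — absorption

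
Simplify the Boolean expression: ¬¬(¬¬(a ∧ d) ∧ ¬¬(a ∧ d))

a ∧ d

¬¬(¬¬(a ∧ d) ∧ ¬¬(a ∧ d))
= ¬¬¬¬(a ∧ d)   [idempotence]
= ¬¬(a ∧ d)   [double negation]
= a ∧ d   [double negation]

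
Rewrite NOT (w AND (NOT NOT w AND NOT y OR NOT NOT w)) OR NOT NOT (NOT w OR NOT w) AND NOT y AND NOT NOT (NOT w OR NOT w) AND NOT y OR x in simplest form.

NOT (w AND (NOT NOT w AND NOT y OR NOT NOT w)) OR NOT NOT (NOT w OR NOT w) AND NOT y AND NOT NOT (NOT w OR NOT w) AND NOT y OR x
= NOT (w AND (NOT NOT w AND NOT y OR NOT NOT w)) OR NOT NOT (NOT w OR NOT w) AND NOT y OR x   — idempotence
= NOT (w AND NOT NOT w) OR NOT NOT (NOT w OR NOT w) AND NOT y OR x   — absorption
= NOT (w AND NOT NOT w) OR NOT (w AND w) AND NOT y OR x   — De Morgan
= NOT (w AND w) OR NOT (w AND w) AND NOT y OR x   — double negation
= NOT (w AND w) OR x   — absorption
= NOT w OR x   — idempotence

NOT w OR x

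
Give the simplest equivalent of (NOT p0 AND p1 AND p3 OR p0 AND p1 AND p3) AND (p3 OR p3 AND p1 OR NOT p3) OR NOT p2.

(NOT p0 AND p1 AND p3 OR p0 AND p1 AND p3) AND (p3 OR p3 AND p1 OR NOT p3) OR NOT p2
= (NOT p0 AND p1 AND p3 OR p0 AND p1 AND p3) AND (p3 OR NOT p3) OR NOT p2   — absorption
= p1 AND p3 AND (p3 OR NOT p3) OR NOT p2   — distribution
= p1 AND p3 OR NOT p2   — complement / identity

p1 AND p3 OR NOT p2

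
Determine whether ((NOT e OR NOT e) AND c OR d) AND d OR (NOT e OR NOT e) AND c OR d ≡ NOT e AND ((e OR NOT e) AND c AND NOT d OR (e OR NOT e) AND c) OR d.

E1: ((NOT e OR NOT e) AND c OR d) AND d OR (NOT e OR NOT e) AND c OR d
    = (NOT e OR NOT e) AND c OR d   (absorption)
    = NOT e AND c OR d   (idempotence)
E2: NOT e AND ((e OR NOT e) AND c AND NOT d OR (e OR NOT e) AND c) OR d
    = NOT e AND (e OR NOT e) AND c OR d   (absorption)
    = NOT e AND c OR d   (complement / identity)
Both reduce to NOT e AND c OR d, so they are equivalent.

Yes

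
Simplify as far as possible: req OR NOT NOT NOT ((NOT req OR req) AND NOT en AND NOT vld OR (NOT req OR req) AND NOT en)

req OR en

req OR NOT NOT NOT ((NOT req OR req) AND NOT en AND NOT vld OR (NOT req OR req) AND NOT en)
= req OR NOT ((NOT req OR req) AND NOT en AND NOT vld OR (NOT req OR req) AND NOT en)   — double negation
= req OR NOT ((NOT req OR req) AND NOT en)   — absorption
= req OR NOT NOT en   — complement / identity
= req OR en   — double negation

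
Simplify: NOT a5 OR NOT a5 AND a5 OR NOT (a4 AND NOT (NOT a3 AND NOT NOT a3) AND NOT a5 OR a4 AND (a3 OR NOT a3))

NOT a5 OR NOT a5 AND a5 OR NOT (a4 AND NOT (NOT a3 AND NOT NOT a3) AND NOT a5 OR a4 AND (a3 OR NOT a3))
= NOT a5 OR NOT (a4 AND NOT (NOT a3 AND NOT NOT a3) AND NOT a5 OR a4 AND (a3 OR NOT a3))
= NOT a5 OR NOT (a4 AND (a3 OR NOT a3) AND NOT a5 OR a4 AND (a3 OR NOT a3))
= NOT a5 OR NOT (a4 AND (a3 OR NOT a3))
= NOT a5 OR NOT a4

NOT a5 OR NOT a4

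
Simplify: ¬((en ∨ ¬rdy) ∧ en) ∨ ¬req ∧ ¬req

¬en ∨ ¬req

¬((en ∨ ¬rdy) ∧ en) ∨ ¬req ∧ ¬req
= ¬((en ∨ ¬rdy) ∧ en) ∨ ¬req   [idempotence]
= ¬en ∨ ¬req   [absorption]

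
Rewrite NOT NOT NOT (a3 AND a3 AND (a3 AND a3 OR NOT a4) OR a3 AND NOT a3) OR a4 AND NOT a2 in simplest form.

NOT a3 OR a4 AND NOT a2

NOT NOT NOT (a3 AND a3 AND (a3 AND a3 OR NOT a4) OR a3 AND NOT a3) OR a4 AND NOT a2
= NOT NOT NOT (a3 AND a3 OR a3 AND NOT a3) OR a4 AND NOT a2   — absorption
= NOT (a3 AND a3 OR a3 AND NOT a3) OR a4 AND NOT a2   — double negation
= NOT a3 OR a4 AND NOT a2   — distribution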